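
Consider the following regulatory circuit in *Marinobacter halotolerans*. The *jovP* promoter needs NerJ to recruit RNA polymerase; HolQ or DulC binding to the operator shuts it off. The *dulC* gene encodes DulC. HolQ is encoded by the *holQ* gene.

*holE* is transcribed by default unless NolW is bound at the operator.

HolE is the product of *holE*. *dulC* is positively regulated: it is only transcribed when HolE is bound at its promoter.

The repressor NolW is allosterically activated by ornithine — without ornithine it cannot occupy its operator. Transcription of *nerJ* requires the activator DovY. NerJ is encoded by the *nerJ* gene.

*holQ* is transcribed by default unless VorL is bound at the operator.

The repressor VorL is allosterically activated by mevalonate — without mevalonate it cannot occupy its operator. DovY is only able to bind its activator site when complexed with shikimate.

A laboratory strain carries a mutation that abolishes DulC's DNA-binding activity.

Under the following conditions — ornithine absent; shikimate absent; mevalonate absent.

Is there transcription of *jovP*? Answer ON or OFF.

OFF

Shikimate is absent, so DovY is inactive.
Required activator DovY is absent, so *nerJ* is not transcribed.
So NerJ is not produced.
Mevalonate is absent, so VorL is inactive.
With no repressor bound, *holQ* is transcribed.
So HolQ is produced and active.
DulC is non-functional in this strain, so it has no effect.
With repressor HolQ bound, *jovP* is not transcribed.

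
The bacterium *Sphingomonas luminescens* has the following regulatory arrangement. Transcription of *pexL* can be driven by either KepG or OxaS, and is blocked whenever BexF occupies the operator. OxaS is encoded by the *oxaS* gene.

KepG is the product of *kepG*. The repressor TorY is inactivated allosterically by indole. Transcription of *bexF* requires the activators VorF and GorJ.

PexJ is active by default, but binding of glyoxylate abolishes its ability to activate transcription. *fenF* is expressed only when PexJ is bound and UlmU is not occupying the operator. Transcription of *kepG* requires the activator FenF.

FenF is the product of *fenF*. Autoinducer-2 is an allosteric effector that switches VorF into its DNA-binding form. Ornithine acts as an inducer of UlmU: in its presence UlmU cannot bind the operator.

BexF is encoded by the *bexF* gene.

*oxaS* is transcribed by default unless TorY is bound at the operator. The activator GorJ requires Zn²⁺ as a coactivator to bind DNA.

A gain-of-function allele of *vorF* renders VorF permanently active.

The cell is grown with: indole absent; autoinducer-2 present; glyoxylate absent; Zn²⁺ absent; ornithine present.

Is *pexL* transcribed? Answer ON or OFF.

ON

VorF is constitutively active in this strain.
Zn²⁺ is absent, so GorJ is inactive.
Required activator GorJ is absent, so *bexF* is not transcribed.
So BexF is not produced.
Ornithine is present, so UlmU is inactive.
Glyoxylate is absent, so PexJ is active.
No repressor is bound and PexJ is active, so *fenF* is transcribed.
So FenF is produced and active.
No repressor is bound and FenF is active, so *kepG* is transcribed.
So KepG is produced and active.
Indole is absent, so TorY is active.
With repressor TorY bound, *oxaS* is not transcribed.
So OxaS is not produced.
Activator KepG is present, so *pexL* is transcribed.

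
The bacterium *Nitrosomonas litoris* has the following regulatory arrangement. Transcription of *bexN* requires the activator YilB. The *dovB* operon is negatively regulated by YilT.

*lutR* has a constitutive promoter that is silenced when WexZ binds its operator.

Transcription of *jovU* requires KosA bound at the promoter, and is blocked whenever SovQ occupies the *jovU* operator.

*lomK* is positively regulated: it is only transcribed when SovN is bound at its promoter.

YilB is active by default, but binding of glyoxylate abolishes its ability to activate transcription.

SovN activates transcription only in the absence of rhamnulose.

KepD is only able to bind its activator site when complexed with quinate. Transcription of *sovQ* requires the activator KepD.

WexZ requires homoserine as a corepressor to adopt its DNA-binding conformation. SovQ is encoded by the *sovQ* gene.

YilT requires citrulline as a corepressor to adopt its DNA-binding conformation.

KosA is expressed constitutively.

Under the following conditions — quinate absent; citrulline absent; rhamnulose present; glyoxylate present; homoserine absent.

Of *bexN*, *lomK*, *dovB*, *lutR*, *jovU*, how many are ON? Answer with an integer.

Glyoxylate is present, so YilB is inactive.
Required activator YilB is absent, so *bexN* is not transcribed.
→ *bexN* is OFF.
Rhamnulose is present, so SovN is inactive.
Required activator SovN is absent, so *lomK* is not transcribed.
→ *lomK* is OFF.
Citrulline is absent, so YilT is inactive.
With no repressor bound, *dovB* is transcribed.
→ *dovB* is ON.
Homoserine is absent, so WexZ is inactive.
With no repressor bound, *lutR* is transcribed.
→ *lutR* is ON.
Quinate is absent, so KepD is inactive.
Required activator KepD is absent, so *sovQ* is not transcribed.
So SovQ is not produced.
KosA is produced constitutively and is active.
No repressor is bound and KosA is active, so *jovU* is transcribed.
→ *jovU* is ON.
3 of the 5 genes are transcribed.

3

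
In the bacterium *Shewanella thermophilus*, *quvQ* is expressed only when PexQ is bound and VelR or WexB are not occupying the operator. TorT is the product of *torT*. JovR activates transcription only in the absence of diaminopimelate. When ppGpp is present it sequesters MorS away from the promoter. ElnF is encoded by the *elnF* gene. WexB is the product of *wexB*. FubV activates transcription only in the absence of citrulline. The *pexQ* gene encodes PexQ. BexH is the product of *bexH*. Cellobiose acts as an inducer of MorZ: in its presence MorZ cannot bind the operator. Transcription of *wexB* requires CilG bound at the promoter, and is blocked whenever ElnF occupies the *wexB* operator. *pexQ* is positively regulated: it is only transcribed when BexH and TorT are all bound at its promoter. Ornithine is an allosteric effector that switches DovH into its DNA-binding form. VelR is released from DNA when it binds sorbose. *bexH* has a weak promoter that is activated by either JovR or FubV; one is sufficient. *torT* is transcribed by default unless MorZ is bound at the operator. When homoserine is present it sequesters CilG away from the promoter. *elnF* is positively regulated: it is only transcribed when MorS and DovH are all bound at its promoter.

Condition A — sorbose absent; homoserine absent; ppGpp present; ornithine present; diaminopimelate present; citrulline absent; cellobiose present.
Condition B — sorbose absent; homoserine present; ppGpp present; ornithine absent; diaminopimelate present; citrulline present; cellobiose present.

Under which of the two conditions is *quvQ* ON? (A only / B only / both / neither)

neither

Condition A:
Sorbose is absent, so VelR is active.
Homoserine is absent, so CilG is active.
ppGpp is present, so MorS is inactive.
Ornithine is present, so DovH is active.
Required activator MorS is absent, so *elnF* is not transcribed.
So ElnF is not produced.
No repressor is bound and CilG is active, so *wexB* is transcribed.
So WexB is produced and active.
Diaminopimelate is present, so JovR is inactive.
Citrulline is absent, so FubV is active.
Activator FubV is present, so *bexH* is transcribed.
So BexH is produced and active.
Cellobiose is present, so MorZ is inactive.
With no repressor bound, *torT* is transcribed.
So TorT is produced and active.
No repressor is bound and BexH and TorT are active, so *pexQ* is transcribed.
So PexQ is produced and active.
With repressor VelR bound, *quvQ* is not transcribed.
→ *quvQ* is OFF in A.
Condition B:
Sorbose is absent, so VelR is active.
Homoserine is present, so CilG is inactive.
ppGpp is present, so MorS is inactive.
Ornithine is absent, so DovH is inactive.
Required activator MorS is absent, so *elnF* is not transcribed.
So ElnF is not produced.
Required activator CilG is absent, so *wexB* is not transcribed.
So WexB is not produced.
Diaminopimelate is present, so JovR is inactive.
Citrulline is present, so FubV is inactive.
No activator is available at the *bexH* promoter, so *bexH* is not transcribed.
So BexH is not produced.
Cellobiose is present, so MorZ is inactive.
With no repressor bound, *torT* is transcribed.
So TorT is produced and active.
Required activator BexH is absent, so *pexQ* is not transcribed.
So PexQ is not produced.
With repressor VelR bound, *quvQ* is not transcribed.
→ *quvQ* is OFF in B.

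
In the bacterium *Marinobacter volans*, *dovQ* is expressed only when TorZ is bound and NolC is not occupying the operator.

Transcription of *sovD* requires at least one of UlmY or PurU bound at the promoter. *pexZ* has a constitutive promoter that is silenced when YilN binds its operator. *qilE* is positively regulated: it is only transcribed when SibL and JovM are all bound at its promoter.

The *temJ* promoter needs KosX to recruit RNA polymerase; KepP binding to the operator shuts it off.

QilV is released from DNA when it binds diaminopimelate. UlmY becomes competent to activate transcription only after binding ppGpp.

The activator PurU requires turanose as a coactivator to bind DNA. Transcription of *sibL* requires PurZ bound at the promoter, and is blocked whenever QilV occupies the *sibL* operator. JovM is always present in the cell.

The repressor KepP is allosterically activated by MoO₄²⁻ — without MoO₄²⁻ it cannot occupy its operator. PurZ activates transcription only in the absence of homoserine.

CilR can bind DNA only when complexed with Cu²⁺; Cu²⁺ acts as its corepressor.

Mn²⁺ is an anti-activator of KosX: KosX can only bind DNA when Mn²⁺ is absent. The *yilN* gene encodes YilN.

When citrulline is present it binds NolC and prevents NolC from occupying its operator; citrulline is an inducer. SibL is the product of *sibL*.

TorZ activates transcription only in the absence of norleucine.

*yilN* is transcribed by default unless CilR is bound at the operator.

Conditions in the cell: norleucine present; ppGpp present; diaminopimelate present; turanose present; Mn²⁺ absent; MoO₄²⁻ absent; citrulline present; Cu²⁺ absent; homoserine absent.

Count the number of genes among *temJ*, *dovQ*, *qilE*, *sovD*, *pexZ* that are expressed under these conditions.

3

Mn²⁺ is absent, so KosX is active.
MoO₄²⁻ is absent, so KepP is inactive.
No repressor is bound and KosX is active, so *temJ* is transcribed.
→ *temJ* is ON.
Norleucine is present, so TorZ is inactive.
Citrulline is present, so NolC is inactive.
Required activator TorZ is absent, so *dovQ* is not transcribed.
→ *dovQ* is OFF.
Diaminopimelate is present, so QilV is inactive.
Homoserine is absent, so PurZ is active.
No repressor is bound and PurZ is active, so *sibL* is transcribed.
So SibL is produced and active.
JovM is produced constitutively and is active.
No repressor is bound and SibL and JovM are active, so *qilE* is transcribed.
→ *qilE* is ON.
ppGpp is present, so UlmY is active.
Turanose is present, so PurU is active.
Activator UlmY is present, so *sovD* is transcribed.
→ *sovD* is ON.
Cu²⁺ is absent, so CilR is inactive.
With no repressor bound, *yilN* is transcribed.
So YilN is produced and active.
With repressor YilN bound, *pexZ* is not transcribed.
→ *pexZ* is OFF.
3 of the 5 genes are transcribed.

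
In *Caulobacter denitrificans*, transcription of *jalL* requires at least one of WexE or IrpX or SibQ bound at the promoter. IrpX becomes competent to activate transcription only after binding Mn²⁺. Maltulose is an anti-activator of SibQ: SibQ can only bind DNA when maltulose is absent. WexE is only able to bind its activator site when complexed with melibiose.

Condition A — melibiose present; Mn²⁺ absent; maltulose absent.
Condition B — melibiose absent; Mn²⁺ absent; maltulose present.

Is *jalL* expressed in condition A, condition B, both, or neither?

Condition A:
Melibiose is present, so WexE is active.
Mn²⁺ is absent, so IrpX is inactive.
Maltulose is absent, so SibQ is active.
Activator WexE is present, so *jalL* is transcribed.
→ *jalL* is ON in A.
Condition B:
Melibiose is absent, so WexE is inactive.
Mn²⁺ is absent, so IrpX is inactive.
Maltulose is present, so SibQ is inactive.
No activator is available at the *jalL* promoter, so *jalL* is not transcribed.
→ *jalL* is OFF in B.

A only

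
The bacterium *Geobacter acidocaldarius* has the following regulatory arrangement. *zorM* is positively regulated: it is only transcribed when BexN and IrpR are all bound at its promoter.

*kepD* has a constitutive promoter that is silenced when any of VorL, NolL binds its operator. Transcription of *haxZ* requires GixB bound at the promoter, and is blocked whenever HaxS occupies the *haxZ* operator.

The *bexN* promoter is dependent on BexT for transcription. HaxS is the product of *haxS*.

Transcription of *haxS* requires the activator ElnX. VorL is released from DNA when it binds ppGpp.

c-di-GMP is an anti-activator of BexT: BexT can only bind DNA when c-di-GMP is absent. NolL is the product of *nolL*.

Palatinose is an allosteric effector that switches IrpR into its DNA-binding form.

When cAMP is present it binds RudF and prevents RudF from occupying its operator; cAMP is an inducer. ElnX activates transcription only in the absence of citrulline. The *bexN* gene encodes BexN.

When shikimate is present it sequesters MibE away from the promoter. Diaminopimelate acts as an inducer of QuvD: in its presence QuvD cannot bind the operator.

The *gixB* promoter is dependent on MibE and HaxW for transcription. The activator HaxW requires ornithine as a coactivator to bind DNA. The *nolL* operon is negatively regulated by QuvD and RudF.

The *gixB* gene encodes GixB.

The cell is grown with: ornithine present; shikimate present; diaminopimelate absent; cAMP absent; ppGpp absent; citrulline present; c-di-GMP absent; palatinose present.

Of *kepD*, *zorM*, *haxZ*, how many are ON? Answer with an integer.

1

ppGpp is absent, so VorL is active.
Diaminopimelate is absent, so QuvD is active.
cAMP is absent, so RudF is active.
With repressor QuvD bound, *nolL* is not transcribed.
So NolL is not produced.
With repressor VorL bound, *kepD* is not transcribed.
→ *kepD* is OFF.
c-di-GMP is absent, so BexT is active.
No repressor is bound and BexT is active, so *bexN* is transcribed.
So BexN is produced and active.
Palatinose is present, so IrpR is active.
No repressor is bound and BexN and IrpR are active, so *zorM* is transcribed.
→ *zorM* is ON.
Shikimate is present, so MibE is inactive.
Ornithine is present, so HaxW is active.
Required activator MibE is absent, so *gixB* is not transcribed.
So GixB is not produced.
Citrulline is present, so ElnX is inactive.
Required activator ElnX is absent, so *haxS* is not transcribed.
So HaxS is not produced.
Required activator GixB is absent, so *haxZ* is not transcribed.
→ *haxZ* is OFF.
1 of the 3 genes is transcribed.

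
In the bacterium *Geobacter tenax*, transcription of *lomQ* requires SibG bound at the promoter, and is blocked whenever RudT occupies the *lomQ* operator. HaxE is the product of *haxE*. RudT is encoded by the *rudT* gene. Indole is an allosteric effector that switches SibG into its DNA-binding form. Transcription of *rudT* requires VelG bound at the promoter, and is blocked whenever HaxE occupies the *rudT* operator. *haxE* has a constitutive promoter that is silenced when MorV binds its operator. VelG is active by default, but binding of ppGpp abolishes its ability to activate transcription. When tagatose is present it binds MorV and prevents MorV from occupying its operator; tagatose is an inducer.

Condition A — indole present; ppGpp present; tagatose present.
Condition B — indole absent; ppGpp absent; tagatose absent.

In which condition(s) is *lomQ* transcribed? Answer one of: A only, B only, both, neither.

Condition A:
Indole is present, so SibG is active.
ppGpp is present, so VelG is inactive.
Tagatose is present, so MorV is inactive.
With no repressor bound, *haxE* is transcribed.
So HaxE is produced and active.
With repressor HaxE bound, *rudT* is not transcribed.
So RudT is not produced.
No repressor is bound and SibG is active, so *lomQ* is transcribed.
→ *lomQ* is ON in A.
Condition B:
Indole is absent, so SibG is inactive.
ppGpp is absent, so VelG is active.
Tagatose is absent, so MorV is active.
With repressor MorV bound, *haxE* is not transcribed.
So HaxE is not produced.
No repressor is bound and VelG is active, so *rudT* is transcribed.
So RudT is produced and active.
With repressor RudT bound, *lomQ* is not transcribed.
→ *lomQ* is OFF in B.

A only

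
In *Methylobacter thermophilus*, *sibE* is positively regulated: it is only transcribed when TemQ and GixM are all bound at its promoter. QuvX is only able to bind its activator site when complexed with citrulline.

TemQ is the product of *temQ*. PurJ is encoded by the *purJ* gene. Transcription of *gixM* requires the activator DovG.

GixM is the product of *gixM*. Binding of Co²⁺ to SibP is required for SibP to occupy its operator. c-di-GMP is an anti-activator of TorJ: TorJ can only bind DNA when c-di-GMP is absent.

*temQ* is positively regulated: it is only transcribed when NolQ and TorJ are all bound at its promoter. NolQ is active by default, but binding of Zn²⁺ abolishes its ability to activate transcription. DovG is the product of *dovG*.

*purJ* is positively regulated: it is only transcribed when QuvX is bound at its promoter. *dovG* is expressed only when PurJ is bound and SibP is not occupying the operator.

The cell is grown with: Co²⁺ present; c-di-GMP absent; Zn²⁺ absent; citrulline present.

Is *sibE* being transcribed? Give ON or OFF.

Zn²⁺ is absent, so NolQ is active.
c-di-GMP is absent, so TorJ is active.
No repressor is bound and NolQ and TorJ are active, so *temQ* is transcribed.
So TemQ is produced and active.
Citrulline is present, so QuvX is active.
No repressor is bound and QuvX is active, so *purJ* is transcribed.
So PurJ is produced and active.
Co²⁺ is present, so SibP is active.
With repressor SibP bound, *dovG* is not transcribed.
So DovG is not produced.
Required activator DovG is absent, so *gixM* is not transcribed.
So GixM is not produced.
Required activator GixM is absent, so *sibE* is not transcribed.

OFF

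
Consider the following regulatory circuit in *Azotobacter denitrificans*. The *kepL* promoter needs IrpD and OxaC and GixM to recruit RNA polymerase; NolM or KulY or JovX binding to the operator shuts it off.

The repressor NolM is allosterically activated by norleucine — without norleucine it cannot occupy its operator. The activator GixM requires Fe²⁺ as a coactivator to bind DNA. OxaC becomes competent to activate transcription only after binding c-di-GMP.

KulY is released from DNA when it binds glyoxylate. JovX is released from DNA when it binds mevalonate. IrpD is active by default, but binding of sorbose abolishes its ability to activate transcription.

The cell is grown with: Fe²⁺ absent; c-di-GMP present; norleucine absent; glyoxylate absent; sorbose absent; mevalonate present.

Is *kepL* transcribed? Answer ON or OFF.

Norleucine is absent, so NolM is inactive.
Glyoxylate is absent, so KulY is active.
Sorbose is absent, so IrpD is active.
c-di-GMP is present, so OxaC is active.
Fe²⁺ is absent, so GixM is inactive.
Mevalonate is present, so JovX is inactive.
With repressor KulY bound, *kepL* is not transcribed.

OFF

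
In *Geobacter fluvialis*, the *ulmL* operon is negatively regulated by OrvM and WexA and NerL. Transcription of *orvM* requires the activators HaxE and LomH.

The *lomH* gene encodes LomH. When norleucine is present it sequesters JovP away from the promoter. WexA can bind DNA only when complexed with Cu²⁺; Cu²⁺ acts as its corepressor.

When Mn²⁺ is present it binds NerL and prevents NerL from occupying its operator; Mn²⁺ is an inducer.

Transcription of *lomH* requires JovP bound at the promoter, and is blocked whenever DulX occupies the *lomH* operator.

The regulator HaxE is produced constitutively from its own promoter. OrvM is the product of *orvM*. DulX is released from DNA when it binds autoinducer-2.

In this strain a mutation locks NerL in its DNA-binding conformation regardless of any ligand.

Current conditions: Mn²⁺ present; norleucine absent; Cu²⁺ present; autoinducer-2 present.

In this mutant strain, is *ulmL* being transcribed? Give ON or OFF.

OFF

HaxE is produced constitutively and is active.
Norleucine is absent, so JovP is active.
Autoinducer-2 is present, so DulX is inactive.
No repressor is bound and JovP is active, so *lomH* is transcribed.
So LomH is produced and active.
No repressor is bound and HaxE and LomH are active, so *orvM* is transcribed.
So OrvM is produced and active.
Cu²⁺ is present, so WexA is active.
NerL is constitutively active in this strain.
With repressor OrvM bound, *ulmL* is not transcribed.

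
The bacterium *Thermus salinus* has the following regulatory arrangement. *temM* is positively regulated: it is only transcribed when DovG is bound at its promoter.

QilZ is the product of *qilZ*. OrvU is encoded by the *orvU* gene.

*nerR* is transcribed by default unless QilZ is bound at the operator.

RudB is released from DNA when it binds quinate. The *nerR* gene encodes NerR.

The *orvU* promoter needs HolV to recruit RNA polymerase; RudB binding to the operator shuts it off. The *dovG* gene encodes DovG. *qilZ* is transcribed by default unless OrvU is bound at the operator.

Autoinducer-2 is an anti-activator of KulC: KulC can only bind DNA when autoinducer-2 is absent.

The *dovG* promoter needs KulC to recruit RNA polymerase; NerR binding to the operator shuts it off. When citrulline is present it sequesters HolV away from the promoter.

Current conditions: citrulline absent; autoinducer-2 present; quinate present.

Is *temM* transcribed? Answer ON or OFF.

OFF

Citrulline is absent, so HolV is active.
Quinate is present, so RudB is inactive.
No repressor is bound and HolV is active, so *orvU* is transcribed.
So OrvU is produced and active.
With repressor OrvU bound, *qilZ* is not transcribed.
So QilZ is not produced.
With no repressor bound, *nerR* is transcribed.
So NerR is produced and active.
Autoinducer-2 is present, so KulC is inactive.
With repressor NerR bound, *dovG* is not transcribed.
So DovG is not produced.
Required activator DovG is absent, so *temM* is not transcribed.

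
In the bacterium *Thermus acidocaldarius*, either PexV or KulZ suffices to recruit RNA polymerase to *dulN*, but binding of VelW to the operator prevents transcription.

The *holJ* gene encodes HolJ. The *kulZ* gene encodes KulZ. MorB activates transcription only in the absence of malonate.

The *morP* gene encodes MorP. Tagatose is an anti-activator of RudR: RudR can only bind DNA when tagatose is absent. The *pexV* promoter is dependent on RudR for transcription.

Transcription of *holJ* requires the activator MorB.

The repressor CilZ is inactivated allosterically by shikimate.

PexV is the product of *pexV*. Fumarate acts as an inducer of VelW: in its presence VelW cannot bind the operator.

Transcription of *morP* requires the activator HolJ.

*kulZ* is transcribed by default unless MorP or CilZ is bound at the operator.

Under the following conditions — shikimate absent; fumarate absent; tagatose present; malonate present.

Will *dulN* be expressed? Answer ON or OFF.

Tagatose is present, so RudR is inactive.
Required activator RudR is absent, so *pexV* is not transcribed.
So PexV is not produced.
Malonate is present, so MorB is inactive.
Required activator MorB is absent, so *holJ* is not transcribed.
So HolJ is not produced.
Required activator HolJ is absent, so *morP* is not transcribed.
So MorP is not produced.
Shikimate is absent, so CilZ is active.
With repressor CilZ bound, *kulZ* is not transcribed.
So KulZ is not produced.
Fumarate is absent, so VelW is active.
With repressor VelW bound, *dulN* is not transcribed.

OFF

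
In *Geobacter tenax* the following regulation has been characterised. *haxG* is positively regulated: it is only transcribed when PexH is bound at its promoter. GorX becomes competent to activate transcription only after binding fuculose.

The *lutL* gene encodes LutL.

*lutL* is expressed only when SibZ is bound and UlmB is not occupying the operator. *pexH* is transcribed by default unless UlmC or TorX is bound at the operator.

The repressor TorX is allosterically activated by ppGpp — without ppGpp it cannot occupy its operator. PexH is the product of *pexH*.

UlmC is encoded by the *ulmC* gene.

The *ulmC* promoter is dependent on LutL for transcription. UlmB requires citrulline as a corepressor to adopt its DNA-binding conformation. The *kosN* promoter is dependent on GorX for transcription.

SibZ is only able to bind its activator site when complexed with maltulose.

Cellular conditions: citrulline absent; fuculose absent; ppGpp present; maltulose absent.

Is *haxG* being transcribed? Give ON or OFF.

OFF

Citrulline is absent, so UlmB is inactive.
Maltulose is absent, so SibZ is inactive.
Required activator SibZ is absent, so *lutL* is not transcribed.
So LutL is not produced.
Required activator LutL is absent, so *ulmC* is not transcribed.
So UlmC is not produced.
ppGpp is present, so TorX is active.
With repressor TorX bound, *pexH* is not transcribed.
So PexH is not produced.
Required activator PexH is absent, so *haxG* is not transcribed.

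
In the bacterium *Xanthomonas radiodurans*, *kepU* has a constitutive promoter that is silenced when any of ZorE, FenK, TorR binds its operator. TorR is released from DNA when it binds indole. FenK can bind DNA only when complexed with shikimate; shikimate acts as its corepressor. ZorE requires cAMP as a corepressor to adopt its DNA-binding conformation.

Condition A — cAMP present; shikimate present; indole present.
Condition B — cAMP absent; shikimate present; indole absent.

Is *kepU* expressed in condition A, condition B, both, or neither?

neither

Condition A:
cAMP is present, so ZorE is active.
Shikimate is present, so FenK is active.
Indole is present, so TorR is inactive.
With repressor ZorE bound, *kepU* is not transcribed.
→ *kepU* is OFF in A.
Condition B:
cAMP is absent, so ZorE is inactive.
Shikimate is present, so FenK is active.
Indole is absent, so TorR is active.
With repressor FenK bound, *kepU* is not transcribed.
→ *kepU* is OFF in B.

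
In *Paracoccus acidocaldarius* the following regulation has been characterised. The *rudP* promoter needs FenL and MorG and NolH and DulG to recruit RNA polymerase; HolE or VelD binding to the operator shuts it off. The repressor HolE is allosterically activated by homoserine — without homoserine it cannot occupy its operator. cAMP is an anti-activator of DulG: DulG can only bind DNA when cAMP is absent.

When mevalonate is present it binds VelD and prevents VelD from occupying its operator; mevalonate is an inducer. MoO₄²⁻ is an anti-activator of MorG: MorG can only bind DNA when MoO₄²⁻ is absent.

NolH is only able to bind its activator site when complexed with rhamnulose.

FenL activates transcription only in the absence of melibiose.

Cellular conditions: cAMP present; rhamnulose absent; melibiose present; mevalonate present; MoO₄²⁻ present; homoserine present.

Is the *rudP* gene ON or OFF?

OFF

Melibiose is present, so FenL is inactive.
MoO₄²⁻ is present, so MorG is inactive.
Rhamnulose is absent, so NolH is inactive.
Homoserine is present, so HolE is active.
cAMP is present, so DulG is inactive.
Mevalonate is present, so VelD is inactive.
With repressor HolE bound, *rudP* is not transcribed.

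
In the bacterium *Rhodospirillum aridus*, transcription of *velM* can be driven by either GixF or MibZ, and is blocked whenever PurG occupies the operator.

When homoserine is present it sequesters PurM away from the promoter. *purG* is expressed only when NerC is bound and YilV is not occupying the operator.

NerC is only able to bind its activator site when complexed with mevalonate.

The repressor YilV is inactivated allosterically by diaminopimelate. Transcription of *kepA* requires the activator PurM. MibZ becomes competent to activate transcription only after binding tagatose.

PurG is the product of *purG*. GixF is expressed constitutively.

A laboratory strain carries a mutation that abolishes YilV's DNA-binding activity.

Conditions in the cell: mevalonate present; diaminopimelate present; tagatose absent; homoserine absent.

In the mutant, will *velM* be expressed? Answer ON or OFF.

Mevalonate is present, so NerC is active.
YilV is non-functional in this strain, so it has no effect.
No repressor is bound and NerC is active, so *purG* is transcribed.
So PurG is produced and active.
GixF is produced constitutively and is active.
Tagatose is absent, so MibZ is inactive.
With repressor PurG bound, *velM* is not transcribed.

OFF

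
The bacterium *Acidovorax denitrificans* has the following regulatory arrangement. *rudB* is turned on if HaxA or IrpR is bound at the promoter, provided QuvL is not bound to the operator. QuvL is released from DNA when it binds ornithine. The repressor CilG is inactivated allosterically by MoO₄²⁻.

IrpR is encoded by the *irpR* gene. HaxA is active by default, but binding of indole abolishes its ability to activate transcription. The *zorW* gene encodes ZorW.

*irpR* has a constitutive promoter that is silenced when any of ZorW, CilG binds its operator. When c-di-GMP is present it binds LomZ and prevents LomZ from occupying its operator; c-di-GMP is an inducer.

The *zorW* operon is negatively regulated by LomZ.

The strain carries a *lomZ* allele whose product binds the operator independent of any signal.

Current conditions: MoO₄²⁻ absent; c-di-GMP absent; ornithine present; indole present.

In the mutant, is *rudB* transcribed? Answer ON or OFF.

Indole is present, so HaxA is inactive.
LomZ is constitutively active in this strain.
With repressor LomZ bound, *zorW* is not transcribed.
So ZorW is not produced.
MoO₄²⁻ is absent, so CilG is active.
With repressor CilG bound, *irpR* is not transcribed.
So IrpR is not produced.
Ornithine is present, so QuvL is inactive.
No activator is available at the *rudB* promoter, so *rudB* is not transcribed.

OFF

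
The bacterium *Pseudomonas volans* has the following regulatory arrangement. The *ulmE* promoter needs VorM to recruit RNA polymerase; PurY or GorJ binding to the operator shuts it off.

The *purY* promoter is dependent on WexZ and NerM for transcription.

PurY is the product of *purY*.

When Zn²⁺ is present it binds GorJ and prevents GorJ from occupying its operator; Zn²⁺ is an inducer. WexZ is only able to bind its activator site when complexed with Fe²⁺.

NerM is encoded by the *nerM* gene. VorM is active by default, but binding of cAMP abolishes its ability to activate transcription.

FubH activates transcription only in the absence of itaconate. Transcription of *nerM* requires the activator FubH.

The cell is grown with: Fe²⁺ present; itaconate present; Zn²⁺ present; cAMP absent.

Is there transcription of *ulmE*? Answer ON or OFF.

ON

cAMP is absent, so VorM is active.
Fe²⁺ is present, so WexZ is active.
Itaconate is present, so FubH is inactive.
Required activator FubH is absent, so *nerM* is not transcribed.
So NerM is not produced.
Required activator NerM is absent, so *purY* is not transcribed.
So PurY is not produced.
Zn²⁺ is present, so GorJ is inactive.
No repressor is bound and VorM is active, so *ulmE* is transcribed.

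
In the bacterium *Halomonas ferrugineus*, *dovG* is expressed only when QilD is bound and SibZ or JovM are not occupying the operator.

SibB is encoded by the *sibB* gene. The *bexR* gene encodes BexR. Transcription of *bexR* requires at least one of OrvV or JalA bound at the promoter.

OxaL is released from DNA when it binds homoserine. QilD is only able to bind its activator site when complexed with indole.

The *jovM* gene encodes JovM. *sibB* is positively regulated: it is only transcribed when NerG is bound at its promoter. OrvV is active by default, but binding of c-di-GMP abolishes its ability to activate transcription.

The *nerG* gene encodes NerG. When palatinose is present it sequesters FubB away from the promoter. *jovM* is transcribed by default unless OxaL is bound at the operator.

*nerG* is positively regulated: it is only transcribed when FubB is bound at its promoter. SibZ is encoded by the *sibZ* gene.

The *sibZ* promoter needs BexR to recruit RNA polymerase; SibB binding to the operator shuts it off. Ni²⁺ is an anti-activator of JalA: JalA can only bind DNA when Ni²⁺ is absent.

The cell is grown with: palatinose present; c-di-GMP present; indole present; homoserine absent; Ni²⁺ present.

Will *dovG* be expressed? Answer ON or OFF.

Indole is present, so QilD is active.
Palatinose is present, so FubB is inactive.
Required activator FubB is absent, so *nerG* is not transcribed.
So NerG is not produced.
Required activator NerG is absent, so *sibB* is not transcribed.
So SibB is not produced.
c-di-GMP is present, so OrvV is inactive.
Ni²⁺ is present, so JalA is inactive.
No activator is available at the *bexR* promoter, so *bexR* is not transcribed.
So BexR is not produced.
Required activator BexR is absent, so *sibZ* is not transcribed.
So SibZ is not produced.
Homoserine is absent, so OxaL is active.
With repressor OxaL bound, *jovM* is not transcribed.
So JovM is not produced.
No repressor is bound and QilD is active, so *dovG* is transcribed.

ON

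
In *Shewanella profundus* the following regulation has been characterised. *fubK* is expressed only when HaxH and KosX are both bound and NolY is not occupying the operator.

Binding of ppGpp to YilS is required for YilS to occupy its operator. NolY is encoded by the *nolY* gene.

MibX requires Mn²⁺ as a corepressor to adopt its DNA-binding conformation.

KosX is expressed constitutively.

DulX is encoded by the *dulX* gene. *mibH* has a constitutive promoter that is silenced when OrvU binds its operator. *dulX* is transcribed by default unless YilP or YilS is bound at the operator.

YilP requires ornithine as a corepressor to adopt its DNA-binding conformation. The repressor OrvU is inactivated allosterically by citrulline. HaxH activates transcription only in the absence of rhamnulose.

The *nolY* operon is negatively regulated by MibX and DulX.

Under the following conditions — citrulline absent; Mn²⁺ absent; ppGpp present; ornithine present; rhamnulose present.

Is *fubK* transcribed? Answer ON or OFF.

OFF

Mn²⁺ is absent, so MibX is inactive.
Ornithine is present, so YilP is active.
ppGpp is present, so YilS is active.
With repressor YilP bound, *dulX* is not transcribed.
So DulX is not produced.
With no repressor bound, *nolY* is transcribed.
So NolY is produced and active.
Rhamnulose is present, so HaxH is inactive.
KosX is produced constitutively and is active.
With repressor NolY bound, *fubK* is not transcribed.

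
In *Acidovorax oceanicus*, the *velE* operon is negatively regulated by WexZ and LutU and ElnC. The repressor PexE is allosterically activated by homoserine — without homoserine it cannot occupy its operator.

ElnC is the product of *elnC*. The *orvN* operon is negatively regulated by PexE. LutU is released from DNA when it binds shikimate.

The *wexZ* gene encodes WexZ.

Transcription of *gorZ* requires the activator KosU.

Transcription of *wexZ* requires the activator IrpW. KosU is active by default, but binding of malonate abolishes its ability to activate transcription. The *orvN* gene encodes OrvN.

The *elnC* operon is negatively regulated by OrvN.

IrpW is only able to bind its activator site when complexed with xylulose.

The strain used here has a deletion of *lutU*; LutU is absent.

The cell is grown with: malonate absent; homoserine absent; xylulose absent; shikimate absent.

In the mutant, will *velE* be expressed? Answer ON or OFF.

Xylulose is absent, so IrpW is inactive.
Required activator IrpW is absent, so *wexZ* is not transcribed.
So WexZ is not produced.
LutU is non-functional in this strain, so it has no effect.
Homoserine is absent, so PexE is inactive.
With no repressor bound, *orvN* is transcribed.
So OrvN is produced and active.
With repressor OrvN bound, *elnC* is not transcribed.
So ElnC is not produced.
With no repressor bound, *velE* is transcribed.

ON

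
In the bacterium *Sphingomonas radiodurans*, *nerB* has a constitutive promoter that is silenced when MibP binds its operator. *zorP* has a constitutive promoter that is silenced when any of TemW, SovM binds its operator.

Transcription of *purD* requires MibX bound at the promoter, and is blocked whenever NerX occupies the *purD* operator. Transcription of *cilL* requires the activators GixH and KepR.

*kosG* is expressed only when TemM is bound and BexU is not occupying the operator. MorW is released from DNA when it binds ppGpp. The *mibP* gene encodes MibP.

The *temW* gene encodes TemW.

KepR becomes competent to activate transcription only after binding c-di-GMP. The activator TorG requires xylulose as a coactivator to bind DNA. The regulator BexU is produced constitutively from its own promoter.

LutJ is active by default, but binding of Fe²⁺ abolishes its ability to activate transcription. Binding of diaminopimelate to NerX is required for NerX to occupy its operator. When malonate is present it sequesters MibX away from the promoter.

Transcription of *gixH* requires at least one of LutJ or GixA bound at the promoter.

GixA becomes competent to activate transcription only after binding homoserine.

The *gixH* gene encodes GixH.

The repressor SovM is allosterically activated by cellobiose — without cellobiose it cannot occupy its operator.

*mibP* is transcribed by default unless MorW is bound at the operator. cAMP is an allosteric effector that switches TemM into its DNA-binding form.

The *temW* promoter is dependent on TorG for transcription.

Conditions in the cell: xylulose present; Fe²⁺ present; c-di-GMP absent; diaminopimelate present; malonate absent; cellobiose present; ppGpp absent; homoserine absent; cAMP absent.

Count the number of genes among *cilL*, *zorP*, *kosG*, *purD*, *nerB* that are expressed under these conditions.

Fe²⁺ is present, so LutJ is inactive.
Homoserine is absent, so GixA is inactive.
No activator is available at the *gixH* promoter, so *gixH* is not transcribed.
So GixH is not produced.
c-di-GMP is absent, so KepR is inactive.
Required activator GixH is absent, so *cilL* is not transcribed.
→ *cilL* is OFF.
Xylulose is present, so TorG is active.
No repressor is bound and TorG is active, so *temW* is transcribed.
So TemW is produced and active.
Cellobiose is present, so SovM is active.
With repressor TemW bound, *zorP* is not transcribed.
→ *zorP* is OFF.
BexU is produced constitutively and is active.
cAMP is absent, so TemM is inactive.
With repressor BexU bound, *kosG* is not transcribed.
→ *kosG* is OFF.
Malonate is absent, so MibX is active.
Diaminopimelate is present, so NerX is active.
With repressor NerX bound, *purD* is not transcribed.
→ *purD* is OFF.
ppGpp is absent, so MorW is active.
With repressor MorW bound, *mibP* is not transcribed.
So MibP is not produced.
With no repressor bound, *nerB* is transcribed.
→ *nerB* is ON.
1 of the 5 genes is transcribed.

1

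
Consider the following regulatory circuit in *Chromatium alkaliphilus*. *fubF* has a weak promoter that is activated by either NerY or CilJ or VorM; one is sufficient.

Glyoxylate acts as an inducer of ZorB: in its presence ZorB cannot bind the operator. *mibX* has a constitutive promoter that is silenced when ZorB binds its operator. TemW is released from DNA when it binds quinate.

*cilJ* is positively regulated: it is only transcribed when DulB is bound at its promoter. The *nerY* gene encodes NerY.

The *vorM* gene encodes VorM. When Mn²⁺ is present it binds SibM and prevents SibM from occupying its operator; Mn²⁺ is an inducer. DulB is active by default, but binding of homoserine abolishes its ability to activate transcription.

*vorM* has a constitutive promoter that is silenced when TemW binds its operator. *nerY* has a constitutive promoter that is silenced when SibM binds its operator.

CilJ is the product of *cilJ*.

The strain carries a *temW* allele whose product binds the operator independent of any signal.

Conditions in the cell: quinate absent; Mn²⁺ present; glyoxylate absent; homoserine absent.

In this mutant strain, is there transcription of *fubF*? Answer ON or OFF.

ON

Mn²⁺ is present, so SibM is inactive.
With no repressor bound, *nerY* is transcribed.
So NerY is produced and active.
Homoserine is absent, so DulB is active.
No repressor is bound and DulB is active, so *cilJ* is transcribed.
So CilJ is produced and active.
TemW is constitutively active in this strain.
With repressor TemW bound, *vorM* is not transcribed.
So VorM is not produced.
Activator NerY is present, so *fubF* is transcribed.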